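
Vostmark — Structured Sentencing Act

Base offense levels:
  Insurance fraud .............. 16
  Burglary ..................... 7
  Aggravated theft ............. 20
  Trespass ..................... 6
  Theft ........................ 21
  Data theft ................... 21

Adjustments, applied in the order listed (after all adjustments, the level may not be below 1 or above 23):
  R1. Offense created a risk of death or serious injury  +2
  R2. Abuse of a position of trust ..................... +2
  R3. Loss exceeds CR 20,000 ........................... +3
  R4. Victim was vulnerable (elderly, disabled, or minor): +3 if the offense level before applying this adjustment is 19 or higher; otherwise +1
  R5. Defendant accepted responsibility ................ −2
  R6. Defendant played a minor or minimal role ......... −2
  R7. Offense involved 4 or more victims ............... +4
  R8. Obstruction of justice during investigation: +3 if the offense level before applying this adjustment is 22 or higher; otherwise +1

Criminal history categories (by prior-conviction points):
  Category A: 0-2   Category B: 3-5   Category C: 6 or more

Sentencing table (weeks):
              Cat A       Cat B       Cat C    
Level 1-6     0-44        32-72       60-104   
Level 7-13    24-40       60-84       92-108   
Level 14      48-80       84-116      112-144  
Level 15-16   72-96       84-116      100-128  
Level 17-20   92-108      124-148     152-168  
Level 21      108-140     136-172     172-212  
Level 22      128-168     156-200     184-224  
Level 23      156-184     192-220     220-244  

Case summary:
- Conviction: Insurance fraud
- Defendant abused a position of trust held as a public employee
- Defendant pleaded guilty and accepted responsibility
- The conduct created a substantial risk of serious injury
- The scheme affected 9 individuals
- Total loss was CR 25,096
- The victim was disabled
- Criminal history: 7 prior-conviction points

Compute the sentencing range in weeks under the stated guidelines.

Base offense level for insurance fraud: 16.
R1 applies: 16 + 2 = 18.
R2 applies: 18 + 2 = 20.
R3 applies: 20 + 3 = 23.
R4 applies (level before this adjustment is 23 ≥ 19, so +3): 23 + 3 = 26.
R5 applies: 26 − 2 = 24.
R7 applies: 24 + 4 = 28.
Level 28 exceeds the maximum of 23; capped at 23.
Final offense level: 23.
Criminal history: 7 prior points → Category C (6+).
Level 23 falls in the 23 band.
Grid: Level 23 × Category C = 220-244 weeks.

220-244 weeks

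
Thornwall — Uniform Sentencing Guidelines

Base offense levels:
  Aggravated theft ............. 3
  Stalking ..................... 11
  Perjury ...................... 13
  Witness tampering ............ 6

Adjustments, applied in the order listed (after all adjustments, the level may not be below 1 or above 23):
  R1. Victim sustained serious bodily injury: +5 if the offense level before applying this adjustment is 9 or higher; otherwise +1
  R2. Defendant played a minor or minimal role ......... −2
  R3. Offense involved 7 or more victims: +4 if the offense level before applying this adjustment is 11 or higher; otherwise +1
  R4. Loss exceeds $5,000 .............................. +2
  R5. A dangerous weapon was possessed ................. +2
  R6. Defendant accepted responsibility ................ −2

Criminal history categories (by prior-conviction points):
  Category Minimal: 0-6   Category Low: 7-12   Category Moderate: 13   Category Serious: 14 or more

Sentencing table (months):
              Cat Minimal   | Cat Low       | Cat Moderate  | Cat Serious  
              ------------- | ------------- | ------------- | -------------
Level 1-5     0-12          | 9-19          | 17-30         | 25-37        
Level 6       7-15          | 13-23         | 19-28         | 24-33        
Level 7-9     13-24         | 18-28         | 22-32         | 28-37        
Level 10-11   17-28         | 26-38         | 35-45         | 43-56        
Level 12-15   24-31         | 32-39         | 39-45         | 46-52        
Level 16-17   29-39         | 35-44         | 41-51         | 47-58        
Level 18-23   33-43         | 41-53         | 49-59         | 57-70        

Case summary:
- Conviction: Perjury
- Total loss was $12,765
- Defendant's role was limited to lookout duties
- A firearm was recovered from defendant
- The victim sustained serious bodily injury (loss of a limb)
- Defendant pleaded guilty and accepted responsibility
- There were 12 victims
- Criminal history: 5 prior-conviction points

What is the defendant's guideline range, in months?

Base offense level for perjury: 13.
R1 applies (level before this adjustment is 13 ≥ 9, so +5): 13 + 5 = 18.
R2 applies: 18 − 2 = 16.
R3 applies (level before this adjustment is 16 ≥ 11, so +4): 16 + 4 = 20.
R4 applies: 20 + 2 = 22.
R5 applies: 22 + 2 = 24.
R6 applies: 24 − 2 = 22.
Final offense level: 22.
Criminal history: 5 prior points → Category Minimal (0-6).
Level 22 falls in the 18-23 band.
Grid: Level 18-23 × Category Minimal = 33-43 months.

33-43 months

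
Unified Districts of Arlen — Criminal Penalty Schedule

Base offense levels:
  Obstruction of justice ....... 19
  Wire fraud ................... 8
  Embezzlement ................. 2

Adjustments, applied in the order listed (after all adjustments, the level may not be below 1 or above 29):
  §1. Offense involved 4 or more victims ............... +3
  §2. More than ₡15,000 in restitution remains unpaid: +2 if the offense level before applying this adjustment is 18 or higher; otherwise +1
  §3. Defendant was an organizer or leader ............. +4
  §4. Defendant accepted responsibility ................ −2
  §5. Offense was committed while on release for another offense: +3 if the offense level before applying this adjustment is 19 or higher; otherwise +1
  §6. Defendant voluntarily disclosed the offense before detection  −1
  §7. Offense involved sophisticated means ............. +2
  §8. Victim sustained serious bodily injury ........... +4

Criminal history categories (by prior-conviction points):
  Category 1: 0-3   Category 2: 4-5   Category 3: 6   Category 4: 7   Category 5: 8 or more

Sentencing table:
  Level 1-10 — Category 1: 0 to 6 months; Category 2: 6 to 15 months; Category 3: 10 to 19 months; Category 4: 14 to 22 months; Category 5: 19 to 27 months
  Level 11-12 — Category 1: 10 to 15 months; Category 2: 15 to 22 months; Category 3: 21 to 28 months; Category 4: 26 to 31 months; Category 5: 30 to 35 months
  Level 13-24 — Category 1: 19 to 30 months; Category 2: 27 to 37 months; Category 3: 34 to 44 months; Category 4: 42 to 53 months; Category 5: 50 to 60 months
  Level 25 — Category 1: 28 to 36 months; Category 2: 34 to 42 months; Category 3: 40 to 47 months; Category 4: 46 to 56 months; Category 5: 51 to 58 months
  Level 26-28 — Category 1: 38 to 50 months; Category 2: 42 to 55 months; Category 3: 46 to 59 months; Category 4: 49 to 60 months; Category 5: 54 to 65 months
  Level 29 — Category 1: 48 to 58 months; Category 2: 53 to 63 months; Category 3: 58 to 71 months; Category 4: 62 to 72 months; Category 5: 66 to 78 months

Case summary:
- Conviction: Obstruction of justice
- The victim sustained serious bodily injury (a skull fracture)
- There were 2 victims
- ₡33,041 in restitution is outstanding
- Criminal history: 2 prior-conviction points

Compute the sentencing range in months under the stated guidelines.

28-36 months

Base offense level for obstruction of justice: 19.
§1 does not apply.
§2 applies (level before this adjustment is 19 ≥ 18, so +2): 19 + 2 = 21.
§3 does not apply.
§7 does not apply.
§8 applies: 21 + 4 = 25.
Final offense level: 25.
Criminal history: 2 prior points → Category 1 (0-3).
Level 25 falls in the 25 band.
Grid: Level 25 × Category 1 = 28-36 months.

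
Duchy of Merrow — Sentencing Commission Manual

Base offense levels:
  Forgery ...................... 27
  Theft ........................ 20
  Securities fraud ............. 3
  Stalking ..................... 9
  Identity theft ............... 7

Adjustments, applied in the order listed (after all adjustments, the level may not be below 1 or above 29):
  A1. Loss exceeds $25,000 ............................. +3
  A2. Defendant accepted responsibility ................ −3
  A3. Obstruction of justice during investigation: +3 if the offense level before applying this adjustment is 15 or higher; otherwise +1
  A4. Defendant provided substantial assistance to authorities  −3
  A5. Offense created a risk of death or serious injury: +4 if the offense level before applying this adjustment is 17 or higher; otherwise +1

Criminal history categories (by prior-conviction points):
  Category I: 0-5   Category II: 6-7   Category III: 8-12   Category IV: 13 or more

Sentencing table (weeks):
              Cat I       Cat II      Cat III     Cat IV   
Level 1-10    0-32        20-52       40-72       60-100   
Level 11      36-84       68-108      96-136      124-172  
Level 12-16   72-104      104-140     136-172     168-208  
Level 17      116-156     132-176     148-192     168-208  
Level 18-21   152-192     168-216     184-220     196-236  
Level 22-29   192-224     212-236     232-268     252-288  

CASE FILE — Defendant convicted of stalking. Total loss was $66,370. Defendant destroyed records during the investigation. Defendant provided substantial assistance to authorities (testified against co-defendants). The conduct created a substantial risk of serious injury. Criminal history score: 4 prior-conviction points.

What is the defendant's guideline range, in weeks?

36-84 weeks

Base offense level for stalking: 9.
A1 applies: 9 + 3 = 12.
A3 applies (level before this adjustment is 12 < 15, so +1): 12 + 1 = 13.
A4 applies: 13 − 3 = 10.
A5 applies (level before this adjustment is 10 < 17, so +1): 10 + 1 = 11.
Final offense level: 11.
Criminal history: 4 prior points → Category I (0-5).
Level 11 falls in the 11 band.
Grid: Level 11 × Category I = 36-84 weeks.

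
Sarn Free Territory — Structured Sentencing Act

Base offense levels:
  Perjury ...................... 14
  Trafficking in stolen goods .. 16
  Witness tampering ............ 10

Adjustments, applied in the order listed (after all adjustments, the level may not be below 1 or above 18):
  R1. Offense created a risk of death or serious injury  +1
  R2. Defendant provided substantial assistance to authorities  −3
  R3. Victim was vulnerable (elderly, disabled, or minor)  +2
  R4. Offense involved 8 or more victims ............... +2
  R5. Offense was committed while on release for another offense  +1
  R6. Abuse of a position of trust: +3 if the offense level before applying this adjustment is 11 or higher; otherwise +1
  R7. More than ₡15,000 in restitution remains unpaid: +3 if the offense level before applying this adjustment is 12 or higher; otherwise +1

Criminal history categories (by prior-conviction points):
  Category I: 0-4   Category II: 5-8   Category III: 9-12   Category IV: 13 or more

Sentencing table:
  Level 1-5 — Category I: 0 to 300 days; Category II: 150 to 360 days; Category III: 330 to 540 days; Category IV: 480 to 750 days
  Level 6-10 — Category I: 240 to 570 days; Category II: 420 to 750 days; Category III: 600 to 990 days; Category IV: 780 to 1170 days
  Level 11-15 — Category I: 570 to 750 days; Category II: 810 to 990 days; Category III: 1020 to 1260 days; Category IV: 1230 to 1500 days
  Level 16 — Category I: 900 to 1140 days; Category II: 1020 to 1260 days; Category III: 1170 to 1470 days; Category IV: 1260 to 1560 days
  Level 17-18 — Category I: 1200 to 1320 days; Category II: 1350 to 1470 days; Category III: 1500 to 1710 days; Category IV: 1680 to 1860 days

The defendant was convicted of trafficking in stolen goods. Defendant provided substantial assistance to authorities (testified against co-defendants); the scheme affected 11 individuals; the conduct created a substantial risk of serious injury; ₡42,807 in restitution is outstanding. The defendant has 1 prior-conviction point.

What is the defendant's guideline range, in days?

1200-1320 days

Base offense level for trafficking in stolen goods: 16.
R1 applies: 16 + 1 = 17.
R2 applies: 17 − 3 = 14.
R4 applies: 14 + 2 = 16.
R7 applies (level before this adjustment is 16 ≥ 12, so +3): 16 + 3 = 19.
Level 19 exceeds the maximum of 18; capped at 18.
Final offense level: 18.
Criminal history: 1 prior point → Category I (0-4).
Level 18 falls in the 17-18 band.
Grid: Level 17-18 × Category I = 1200-1320 days.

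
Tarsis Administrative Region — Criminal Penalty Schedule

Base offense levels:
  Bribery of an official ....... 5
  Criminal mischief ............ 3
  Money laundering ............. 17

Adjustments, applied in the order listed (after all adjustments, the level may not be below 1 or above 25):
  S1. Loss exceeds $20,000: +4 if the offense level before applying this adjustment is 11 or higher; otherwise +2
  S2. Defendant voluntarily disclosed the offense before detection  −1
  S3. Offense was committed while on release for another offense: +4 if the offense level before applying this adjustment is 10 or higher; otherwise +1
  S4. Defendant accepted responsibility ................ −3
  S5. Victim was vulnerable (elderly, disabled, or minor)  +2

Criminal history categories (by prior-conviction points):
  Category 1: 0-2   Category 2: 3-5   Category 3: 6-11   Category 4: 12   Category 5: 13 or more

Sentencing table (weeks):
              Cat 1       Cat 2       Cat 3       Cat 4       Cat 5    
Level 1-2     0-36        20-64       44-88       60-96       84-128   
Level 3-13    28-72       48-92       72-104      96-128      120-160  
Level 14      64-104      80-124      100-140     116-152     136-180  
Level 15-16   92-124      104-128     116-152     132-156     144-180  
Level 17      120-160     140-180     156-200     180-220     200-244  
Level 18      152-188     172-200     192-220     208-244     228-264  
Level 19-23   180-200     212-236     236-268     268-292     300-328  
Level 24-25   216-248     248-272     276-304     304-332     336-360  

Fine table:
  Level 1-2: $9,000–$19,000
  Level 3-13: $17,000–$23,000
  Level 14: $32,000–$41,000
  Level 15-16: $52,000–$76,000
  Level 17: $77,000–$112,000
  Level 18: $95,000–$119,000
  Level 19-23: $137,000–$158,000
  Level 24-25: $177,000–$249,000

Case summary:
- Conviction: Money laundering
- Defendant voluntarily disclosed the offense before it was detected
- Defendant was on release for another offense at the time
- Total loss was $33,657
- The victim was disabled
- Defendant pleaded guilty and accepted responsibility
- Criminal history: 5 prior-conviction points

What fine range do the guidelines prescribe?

Base offense level for money laundering: 17.
S1 applies (level before this adjustment is 17 ≥ 11, so +4): 17 + 4 = 21.
S2 applies: 21 − 1 = 20.
S3 applies (level before this adjustment is 20 ≥ 10, so +4): 20 + 4 = 24.
S4 applies: 24 − 3 = 21.
S5 applies: 21 + 2 = 23.
Final offense level: 23.
Level 23 falls in the 19-23 band.
Fine table: Level 19-23 → $137,000–$158,000.

$137,000–$158,000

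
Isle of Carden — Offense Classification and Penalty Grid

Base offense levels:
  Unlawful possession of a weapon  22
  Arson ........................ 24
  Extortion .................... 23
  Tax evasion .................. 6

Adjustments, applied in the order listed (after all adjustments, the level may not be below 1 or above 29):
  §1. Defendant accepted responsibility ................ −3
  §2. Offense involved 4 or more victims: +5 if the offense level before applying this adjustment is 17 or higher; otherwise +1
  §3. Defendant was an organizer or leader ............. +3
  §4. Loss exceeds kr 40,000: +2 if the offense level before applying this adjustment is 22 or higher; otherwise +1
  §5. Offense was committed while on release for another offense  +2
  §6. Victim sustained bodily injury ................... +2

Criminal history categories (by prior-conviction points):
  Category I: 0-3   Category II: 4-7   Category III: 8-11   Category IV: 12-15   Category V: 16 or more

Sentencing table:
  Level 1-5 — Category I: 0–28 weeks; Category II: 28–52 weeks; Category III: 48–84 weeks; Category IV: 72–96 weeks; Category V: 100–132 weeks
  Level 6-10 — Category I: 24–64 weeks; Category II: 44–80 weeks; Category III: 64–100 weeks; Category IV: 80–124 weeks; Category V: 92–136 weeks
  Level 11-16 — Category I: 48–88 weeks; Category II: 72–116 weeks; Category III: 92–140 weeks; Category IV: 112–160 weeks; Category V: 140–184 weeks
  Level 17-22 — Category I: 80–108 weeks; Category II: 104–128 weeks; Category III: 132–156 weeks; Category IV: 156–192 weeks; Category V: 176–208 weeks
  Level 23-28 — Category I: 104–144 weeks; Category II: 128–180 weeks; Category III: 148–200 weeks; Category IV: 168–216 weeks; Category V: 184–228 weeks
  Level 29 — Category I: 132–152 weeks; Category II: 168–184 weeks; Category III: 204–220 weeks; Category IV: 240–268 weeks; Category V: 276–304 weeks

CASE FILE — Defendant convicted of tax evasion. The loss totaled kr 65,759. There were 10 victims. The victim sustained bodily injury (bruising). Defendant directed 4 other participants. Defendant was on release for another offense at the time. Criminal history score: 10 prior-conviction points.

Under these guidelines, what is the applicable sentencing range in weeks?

Base offense level for tax evasion: 6.
§2 applies (level before this adjustment is 6 < 17, so +1): 6 + 1 = 7.
§3 applies: 7 + 3 = 10.
§4 applies (level before this adjustment is 10 < 22, so +1): 10 + 1 = 11.
§5 applies: 11 + 2 = 13.
§6 applies: 13 + 2 = 15.
Final offense level: 15.
Criminal history: 10 prior points → Category III (8-11).
Level 15 falls in the 11-16 band.
Grid: Level 11-16 × Category III = 92-140 weeks.

92-140 weeks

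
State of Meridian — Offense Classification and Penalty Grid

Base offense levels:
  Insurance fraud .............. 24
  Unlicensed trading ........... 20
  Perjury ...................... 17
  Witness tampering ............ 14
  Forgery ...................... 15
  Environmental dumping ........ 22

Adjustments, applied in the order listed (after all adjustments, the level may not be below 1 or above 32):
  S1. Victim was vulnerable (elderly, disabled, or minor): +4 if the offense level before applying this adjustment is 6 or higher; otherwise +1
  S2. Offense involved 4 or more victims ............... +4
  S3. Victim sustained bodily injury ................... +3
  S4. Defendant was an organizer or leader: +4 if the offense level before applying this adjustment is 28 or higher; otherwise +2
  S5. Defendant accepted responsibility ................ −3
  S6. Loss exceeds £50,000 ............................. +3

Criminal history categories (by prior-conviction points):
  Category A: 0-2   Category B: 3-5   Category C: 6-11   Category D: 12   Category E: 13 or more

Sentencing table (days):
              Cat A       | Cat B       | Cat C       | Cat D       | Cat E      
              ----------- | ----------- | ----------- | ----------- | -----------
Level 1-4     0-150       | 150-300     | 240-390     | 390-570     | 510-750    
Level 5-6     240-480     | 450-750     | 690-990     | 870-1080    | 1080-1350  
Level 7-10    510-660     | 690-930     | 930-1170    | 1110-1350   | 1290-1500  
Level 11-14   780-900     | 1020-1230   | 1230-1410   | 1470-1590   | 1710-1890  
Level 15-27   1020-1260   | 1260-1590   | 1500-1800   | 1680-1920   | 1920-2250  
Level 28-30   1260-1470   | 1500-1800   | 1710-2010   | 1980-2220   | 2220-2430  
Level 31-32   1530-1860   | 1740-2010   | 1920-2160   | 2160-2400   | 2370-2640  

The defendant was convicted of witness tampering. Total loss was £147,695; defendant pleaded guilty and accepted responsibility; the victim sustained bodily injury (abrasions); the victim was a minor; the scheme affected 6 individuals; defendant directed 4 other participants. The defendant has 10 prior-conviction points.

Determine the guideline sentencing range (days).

1500-1800 days

Base offense level for witness tampering: 14.
S1 applies (level before this adjustment is 14 ≥ 6, so +4): 14 + 4 = 18.
S2 applies: 18 + 4 = 22.
S3 applies: 22 + 3 = 25.
S4 applies (level before this adjustment is 25 < 28, so +2): 25 + 2 = 27.
S5 applies: 27 − 3 = 24.
S6 applies: 24 + 3 = 27.
Final offense level: 27.
Criminal history: 10 prior points → Category C (6-11).
Level 27 falls in the 15-27 band.
Grid: Level 15-27 × Category C = 1500-1800 days.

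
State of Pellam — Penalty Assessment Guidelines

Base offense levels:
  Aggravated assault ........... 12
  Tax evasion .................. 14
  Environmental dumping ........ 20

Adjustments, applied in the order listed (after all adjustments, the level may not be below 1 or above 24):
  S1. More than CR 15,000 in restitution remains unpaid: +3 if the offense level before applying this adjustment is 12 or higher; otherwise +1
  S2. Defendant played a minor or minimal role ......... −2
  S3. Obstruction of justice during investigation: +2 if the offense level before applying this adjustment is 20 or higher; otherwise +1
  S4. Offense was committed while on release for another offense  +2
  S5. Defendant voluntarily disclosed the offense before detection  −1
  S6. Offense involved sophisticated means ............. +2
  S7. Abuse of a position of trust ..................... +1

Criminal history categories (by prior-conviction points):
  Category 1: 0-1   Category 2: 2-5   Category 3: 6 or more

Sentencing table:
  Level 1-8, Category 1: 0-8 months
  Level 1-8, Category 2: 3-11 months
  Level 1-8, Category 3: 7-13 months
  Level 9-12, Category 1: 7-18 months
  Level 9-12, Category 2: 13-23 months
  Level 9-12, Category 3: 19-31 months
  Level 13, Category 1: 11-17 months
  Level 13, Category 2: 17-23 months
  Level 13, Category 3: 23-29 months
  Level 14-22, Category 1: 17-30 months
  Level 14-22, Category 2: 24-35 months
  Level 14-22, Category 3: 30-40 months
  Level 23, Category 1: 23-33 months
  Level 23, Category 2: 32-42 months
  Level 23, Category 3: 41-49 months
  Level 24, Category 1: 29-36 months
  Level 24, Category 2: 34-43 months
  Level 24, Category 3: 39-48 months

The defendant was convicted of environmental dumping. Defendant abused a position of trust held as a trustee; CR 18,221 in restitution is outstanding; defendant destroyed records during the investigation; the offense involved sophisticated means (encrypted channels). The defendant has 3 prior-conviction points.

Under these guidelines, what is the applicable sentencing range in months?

34-43 months

Base offense level for environmental dumping: 20.
S1 applies (level before this adjustment is 20 ≥ 12, so +3): 20 + 3 = 23.
S3 applies (level before this adjustment is 23 ≥ 20, so +2): 23 + 2 = 25.
S5 does not apply.
S6 applies: 25 + 2 = 27.
S7 applies: 27 + 1 = 28.
Level 28 exceeds the maximum of 24; capped at 24.
Final offense level: 24.
Criminal history: 3 prior points → Category 2 (2-5).
Level 24 falls in the 24 band.
Grid: Level 24 × Category 2 = 34-43 months.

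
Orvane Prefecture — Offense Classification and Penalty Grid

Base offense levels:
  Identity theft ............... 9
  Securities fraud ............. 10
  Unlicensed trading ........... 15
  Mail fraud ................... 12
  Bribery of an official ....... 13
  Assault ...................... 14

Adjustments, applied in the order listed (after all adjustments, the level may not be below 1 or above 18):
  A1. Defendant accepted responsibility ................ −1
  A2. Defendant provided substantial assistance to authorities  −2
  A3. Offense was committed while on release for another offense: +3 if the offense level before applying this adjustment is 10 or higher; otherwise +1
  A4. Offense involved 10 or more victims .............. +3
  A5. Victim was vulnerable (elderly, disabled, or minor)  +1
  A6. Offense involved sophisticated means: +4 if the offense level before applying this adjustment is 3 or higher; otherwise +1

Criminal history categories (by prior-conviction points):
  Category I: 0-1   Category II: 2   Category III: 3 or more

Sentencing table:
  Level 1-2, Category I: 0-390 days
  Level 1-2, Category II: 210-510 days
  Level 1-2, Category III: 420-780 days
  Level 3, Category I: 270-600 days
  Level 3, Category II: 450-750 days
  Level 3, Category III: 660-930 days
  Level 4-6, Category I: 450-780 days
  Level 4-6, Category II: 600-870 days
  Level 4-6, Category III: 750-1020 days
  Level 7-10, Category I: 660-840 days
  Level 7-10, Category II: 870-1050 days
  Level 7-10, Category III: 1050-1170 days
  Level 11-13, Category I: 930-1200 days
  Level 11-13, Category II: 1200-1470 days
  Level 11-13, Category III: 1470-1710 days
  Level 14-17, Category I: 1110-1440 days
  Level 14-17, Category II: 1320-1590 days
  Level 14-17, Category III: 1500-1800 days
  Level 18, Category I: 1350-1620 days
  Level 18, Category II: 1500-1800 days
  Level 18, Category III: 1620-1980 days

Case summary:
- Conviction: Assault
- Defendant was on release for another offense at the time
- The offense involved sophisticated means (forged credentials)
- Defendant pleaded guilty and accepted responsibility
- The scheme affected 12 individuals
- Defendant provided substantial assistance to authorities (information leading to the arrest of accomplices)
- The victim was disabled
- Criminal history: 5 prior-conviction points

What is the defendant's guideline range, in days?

Base offense level for assault: 14.
A1 applies: 14 − 1 = 13.
A2 applies: 13 − 2 = 11.
A3 applies (level before this adjustment is 11 ≥ 10, so +3): 11 + 3 = 14.
A4 applies: 14 + 3 = 17.
A5 applies: 17 + 1 = 18.
A6 applies (level before this adjustment is 18 ≥ 3, so +4): 18 + 4 = 22.
Level 22 exceeds the maximum of 18; capped at 18.
Final offense level: 18.
Criminal history: 5 prior points → Category III (3+).
Level 18 falls in the 18 band.
Grid: Level 18 × Category III = 1620-1980 days.

1620-1980 days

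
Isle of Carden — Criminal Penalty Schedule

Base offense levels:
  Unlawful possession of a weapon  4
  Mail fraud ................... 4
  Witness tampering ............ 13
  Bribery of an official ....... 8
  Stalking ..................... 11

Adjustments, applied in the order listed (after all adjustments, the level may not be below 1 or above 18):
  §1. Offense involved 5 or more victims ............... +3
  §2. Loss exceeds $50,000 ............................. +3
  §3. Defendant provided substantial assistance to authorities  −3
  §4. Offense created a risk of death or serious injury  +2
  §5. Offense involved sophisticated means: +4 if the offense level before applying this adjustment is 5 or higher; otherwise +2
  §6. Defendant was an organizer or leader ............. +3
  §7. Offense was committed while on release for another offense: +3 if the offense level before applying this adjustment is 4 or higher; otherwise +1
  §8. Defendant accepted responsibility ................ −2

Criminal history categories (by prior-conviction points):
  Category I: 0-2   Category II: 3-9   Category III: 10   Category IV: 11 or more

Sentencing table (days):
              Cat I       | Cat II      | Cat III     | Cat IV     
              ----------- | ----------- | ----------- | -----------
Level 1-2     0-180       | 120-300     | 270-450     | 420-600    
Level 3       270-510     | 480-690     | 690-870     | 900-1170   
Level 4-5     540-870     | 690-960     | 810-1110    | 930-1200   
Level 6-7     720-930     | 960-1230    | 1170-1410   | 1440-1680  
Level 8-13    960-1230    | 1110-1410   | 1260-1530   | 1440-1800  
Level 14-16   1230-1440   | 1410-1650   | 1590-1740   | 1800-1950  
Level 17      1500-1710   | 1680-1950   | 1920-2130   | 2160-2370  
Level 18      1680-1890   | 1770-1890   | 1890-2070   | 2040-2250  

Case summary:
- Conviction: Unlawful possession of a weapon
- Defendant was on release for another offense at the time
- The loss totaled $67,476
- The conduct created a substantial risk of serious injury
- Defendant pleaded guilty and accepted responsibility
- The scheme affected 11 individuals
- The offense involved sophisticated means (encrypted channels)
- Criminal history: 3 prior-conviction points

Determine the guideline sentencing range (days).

Base offense level for unlawful possession of a weapon: 4.
§1 applies: 4 + 3 = 7.
§2 applies: 7 + 3 = 10.
§3 does not apply.
§4 applies: 10 + 2 = 12.
§5 applies (level before this adjustment is 12 ≥ 5, so +4): 12 + 4 = 16.
§7 applies (level before this adjustment is 16 ≥ 4, so +3): 16 + 3 = 19.
§8 applies: 19 − 2 = 17.
Final offense level: 17.
Criminal history: 3 prior points → Category II (3-9).
Level 17 falls in the 17 band.
Grid: Level 17 × Category II = 1680-1950 days.

1680-1950 days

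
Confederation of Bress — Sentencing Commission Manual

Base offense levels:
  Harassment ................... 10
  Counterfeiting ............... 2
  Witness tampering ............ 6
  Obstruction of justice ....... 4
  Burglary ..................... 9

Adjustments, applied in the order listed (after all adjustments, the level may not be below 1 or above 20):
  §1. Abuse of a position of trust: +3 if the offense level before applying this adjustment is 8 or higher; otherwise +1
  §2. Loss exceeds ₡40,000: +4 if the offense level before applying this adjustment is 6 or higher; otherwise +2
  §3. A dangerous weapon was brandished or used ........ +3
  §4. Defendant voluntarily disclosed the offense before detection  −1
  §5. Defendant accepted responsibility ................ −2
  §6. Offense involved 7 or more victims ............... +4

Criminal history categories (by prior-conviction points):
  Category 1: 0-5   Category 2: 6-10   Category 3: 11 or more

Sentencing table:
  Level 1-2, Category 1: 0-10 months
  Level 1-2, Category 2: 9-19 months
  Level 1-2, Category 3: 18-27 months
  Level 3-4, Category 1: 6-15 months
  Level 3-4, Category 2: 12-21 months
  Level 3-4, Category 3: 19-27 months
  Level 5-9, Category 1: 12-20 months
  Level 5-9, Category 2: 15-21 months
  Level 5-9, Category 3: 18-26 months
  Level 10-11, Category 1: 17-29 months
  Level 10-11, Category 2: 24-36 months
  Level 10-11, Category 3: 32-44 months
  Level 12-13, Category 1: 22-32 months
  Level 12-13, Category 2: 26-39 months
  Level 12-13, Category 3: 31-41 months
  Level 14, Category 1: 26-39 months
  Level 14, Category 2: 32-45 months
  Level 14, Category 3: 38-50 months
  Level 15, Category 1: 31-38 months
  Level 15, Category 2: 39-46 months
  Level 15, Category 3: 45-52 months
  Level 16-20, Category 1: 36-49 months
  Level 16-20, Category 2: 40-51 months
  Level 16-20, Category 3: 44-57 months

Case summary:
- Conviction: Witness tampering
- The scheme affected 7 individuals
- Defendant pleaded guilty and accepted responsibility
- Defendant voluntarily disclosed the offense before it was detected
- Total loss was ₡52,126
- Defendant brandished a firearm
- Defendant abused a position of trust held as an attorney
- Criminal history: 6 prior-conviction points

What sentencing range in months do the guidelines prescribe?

Base offense level for witness tampering: 6.
§1 applies (level before this adjustment is 6 < 8, so +1): 6 + 1 = 7.
§2 applies (level before this adjustment is 7 ≥ 6, so +4): 7 + 4 = 11.
§3 applies: 11 + 3 = 14.
§4 applies: 14 − 1 = 13.
§5 applies: 13 − 2 = 11.
§6 applies: 11 + 4 = 15.
Final offense level: 15.
Criminal history: 6 prior points → Category 2 (6-10).
Level 15 falls in the 15 band.
Grid: Level 15 × Category 2 = 39-46 months.

39-46 months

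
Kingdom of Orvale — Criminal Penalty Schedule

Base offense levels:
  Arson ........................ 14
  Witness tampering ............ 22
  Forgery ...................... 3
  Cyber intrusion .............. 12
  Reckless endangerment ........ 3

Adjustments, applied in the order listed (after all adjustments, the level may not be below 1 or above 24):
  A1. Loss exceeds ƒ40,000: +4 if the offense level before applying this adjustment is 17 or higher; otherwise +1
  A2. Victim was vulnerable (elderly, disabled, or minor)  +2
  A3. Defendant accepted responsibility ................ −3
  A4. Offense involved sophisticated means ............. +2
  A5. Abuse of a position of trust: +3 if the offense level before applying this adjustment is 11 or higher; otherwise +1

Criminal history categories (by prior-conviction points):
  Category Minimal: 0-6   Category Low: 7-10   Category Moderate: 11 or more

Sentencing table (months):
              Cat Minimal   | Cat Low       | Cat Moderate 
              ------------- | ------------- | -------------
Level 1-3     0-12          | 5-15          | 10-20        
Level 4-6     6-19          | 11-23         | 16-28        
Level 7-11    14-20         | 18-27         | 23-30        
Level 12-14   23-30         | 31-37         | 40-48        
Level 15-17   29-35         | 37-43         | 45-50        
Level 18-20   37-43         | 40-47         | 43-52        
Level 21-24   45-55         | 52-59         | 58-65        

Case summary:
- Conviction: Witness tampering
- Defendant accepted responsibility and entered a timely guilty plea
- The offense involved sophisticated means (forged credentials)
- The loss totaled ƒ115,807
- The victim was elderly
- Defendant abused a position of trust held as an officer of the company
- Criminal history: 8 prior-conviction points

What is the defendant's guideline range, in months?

52-59 months

Base offense level for witness tampering: 22.
A1 applies (level before this adjustment is 22 ≥ 17, so +4): 22 + 4 = 26.
A2 applies: 26 + 2 = 28.
A3 applies: 28 − 3 = 25.
A4 applies: 25 + 2 = 27.
A5 applies (level before this adjustment is 27 ≥ 11, so +3): 27 + 3 = 30.
Level 30 exceeds the maximum of 24; capped at 24.
Final offense level: 24.
Criminal history: 8 prior points → Category Low (7-10).
Level 24 falls in the 21-24 band.
Grid: Level 21-24 × Category Low = 52-59 months.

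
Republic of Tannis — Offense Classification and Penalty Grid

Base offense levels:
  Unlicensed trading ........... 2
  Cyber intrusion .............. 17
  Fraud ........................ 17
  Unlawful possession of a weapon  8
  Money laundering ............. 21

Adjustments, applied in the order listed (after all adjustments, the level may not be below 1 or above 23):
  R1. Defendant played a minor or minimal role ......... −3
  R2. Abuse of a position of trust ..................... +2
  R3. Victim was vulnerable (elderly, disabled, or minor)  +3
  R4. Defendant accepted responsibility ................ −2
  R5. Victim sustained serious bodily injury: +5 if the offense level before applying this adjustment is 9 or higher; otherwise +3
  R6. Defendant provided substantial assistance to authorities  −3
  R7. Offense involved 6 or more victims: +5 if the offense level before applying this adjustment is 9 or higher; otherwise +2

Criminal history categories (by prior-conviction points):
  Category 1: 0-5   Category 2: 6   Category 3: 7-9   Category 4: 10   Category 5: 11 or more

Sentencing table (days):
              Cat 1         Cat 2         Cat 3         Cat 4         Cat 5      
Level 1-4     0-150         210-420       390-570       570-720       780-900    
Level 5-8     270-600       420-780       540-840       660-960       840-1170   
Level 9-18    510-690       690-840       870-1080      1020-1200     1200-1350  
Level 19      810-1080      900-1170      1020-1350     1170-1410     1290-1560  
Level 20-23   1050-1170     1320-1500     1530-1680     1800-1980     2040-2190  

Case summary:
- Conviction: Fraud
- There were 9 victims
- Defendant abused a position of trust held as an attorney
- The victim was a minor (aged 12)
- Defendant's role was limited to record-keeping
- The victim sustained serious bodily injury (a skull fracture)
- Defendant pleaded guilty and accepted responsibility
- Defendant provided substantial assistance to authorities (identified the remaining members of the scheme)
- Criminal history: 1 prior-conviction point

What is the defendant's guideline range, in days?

1050-1170 days

Base offense level for fraud: 17.
R1 applies: 17 − 3 = 14.
R2 applies: 14 + 2 = 16.
R3 applies: 16 + 3 = 19.
R4 applies: 19 − 2 = 17.
R5 applies (level before this adjustment is 17 ≥ 9, so +5): 17 + 5 = 22.
R6 applies: 22 − 3 = 19.
R7 applies (level before this adjustment is 19 ≥ 9, so +5): 19 + 5 = 24.
Level 24 exceeds the maximum of 23; capped at 23.
Final offense level: 23.
Criminal history: 1 prior point → Category 1 (0-5).
Level 23 falls in the 20-23 band.
Grid: Level 20-23 × Category 1 = 1050-1170 days.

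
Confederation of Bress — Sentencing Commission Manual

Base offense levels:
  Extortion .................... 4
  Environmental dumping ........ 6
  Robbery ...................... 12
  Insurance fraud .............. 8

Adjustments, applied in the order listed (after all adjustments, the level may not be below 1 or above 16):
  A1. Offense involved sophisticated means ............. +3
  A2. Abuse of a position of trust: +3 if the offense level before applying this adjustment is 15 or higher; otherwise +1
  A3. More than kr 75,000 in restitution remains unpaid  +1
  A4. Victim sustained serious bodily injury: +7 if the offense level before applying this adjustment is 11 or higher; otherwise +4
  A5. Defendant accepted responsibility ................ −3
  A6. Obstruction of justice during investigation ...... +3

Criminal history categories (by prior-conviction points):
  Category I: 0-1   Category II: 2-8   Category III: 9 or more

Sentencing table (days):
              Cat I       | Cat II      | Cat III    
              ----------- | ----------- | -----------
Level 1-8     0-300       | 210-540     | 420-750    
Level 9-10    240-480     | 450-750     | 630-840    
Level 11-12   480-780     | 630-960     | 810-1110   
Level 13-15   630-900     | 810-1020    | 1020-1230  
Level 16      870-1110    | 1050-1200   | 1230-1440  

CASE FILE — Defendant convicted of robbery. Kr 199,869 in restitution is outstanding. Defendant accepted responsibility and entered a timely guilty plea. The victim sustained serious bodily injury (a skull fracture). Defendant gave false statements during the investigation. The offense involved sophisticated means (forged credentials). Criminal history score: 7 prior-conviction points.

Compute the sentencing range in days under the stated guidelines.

1050-1200 days

Base offense level for robbery: 12.
A1 applies: 12 + 3 = 15.
A3 applies: 15 + 1 = 16.
A4 applies (level before this adjustment is 16 ≥ 11, so +7): 16 + 7 = 23.
A5 applies: 23 − 3 = 20.
A6 applies: 20 + 3 = 23.
Level 23 exceeds the maximum of 16; capped at 16.
Final offense level: 16.
Criminal history: 7 prior points → Category II (2-8).
Level 16 falls in the 16 band.
Grid: Level 16 × Category II = 1050-1200 days.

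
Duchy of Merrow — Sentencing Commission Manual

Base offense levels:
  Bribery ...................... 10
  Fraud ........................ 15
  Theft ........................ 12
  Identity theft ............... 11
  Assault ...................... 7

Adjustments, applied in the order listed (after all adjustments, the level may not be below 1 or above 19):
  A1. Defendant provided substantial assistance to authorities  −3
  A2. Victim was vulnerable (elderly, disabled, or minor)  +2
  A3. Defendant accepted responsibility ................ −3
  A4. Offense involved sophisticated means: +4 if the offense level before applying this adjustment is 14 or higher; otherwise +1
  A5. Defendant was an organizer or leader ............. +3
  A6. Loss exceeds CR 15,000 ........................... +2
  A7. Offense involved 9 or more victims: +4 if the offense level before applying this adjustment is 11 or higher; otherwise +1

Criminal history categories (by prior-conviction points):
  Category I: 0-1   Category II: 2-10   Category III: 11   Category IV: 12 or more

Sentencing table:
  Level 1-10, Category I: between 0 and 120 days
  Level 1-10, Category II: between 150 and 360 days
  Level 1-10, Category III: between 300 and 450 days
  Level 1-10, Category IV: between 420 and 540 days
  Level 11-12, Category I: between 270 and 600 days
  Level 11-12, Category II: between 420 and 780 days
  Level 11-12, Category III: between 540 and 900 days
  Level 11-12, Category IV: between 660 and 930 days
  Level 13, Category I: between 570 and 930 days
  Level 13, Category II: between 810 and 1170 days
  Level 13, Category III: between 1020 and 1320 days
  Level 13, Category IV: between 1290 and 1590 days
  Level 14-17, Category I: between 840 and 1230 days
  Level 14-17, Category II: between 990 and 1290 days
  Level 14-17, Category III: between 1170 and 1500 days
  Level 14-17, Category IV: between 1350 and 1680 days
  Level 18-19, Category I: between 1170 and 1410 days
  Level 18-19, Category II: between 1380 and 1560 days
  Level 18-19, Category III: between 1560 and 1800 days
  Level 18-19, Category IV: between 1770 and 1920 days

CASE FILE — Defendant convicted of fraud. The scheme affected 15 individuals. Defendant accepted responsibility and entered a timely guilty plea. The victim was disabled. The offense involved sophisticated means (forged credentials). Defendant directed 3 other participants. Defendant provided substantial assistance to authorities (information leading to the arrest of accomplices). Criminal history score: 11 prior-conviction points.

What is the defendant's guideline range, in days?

1560-1800 days

Base offense level for fraud: 15.
A1 applies: 15 − 3 = 12.
A2 applies: 12 + 2 = 14.
A3 applies: 14 − 3 = 11.
A4 applies (level before this adjustment is 11 < 14, so +1): 11 + 1 = 12.
A5 applies: 12 + 3 = 15.
A6 does not apply.
A7 applies (level before this adjustment is 15 ≥ 11, so +4): 15 + 4 = 19.
Final offense level: 19.
Criminal history: 11 prior points → Category III (11).
Level 19 falls in the 18-19 band.
Grid: Level 18-19 × Category III = 1560-1800 days.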